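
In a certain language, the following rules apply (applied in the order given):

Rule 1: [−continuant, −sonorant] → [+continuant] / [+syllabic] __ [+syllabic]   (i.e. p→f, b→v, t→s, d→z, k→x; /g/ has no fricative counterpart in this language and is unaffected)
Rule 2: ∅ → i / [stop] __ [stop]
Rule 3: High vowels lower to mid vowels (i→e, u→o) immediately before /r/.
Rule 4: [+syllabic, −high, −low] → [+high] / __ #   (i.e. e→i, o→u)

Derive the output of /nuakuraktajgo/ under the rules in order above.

nuaxorakitajgu

Rule 1 (intervocalic spirantization): /k/ is a stop between vowels /a/ and /u/, so it spirantizes to the fricative [x]. /nuakuraktajgo/ → nuaxuraktajgo.
Rule 2 (stop-cluster i-epenthesis): /k/ and /t/ form a stop–stop cluster, so [i] is inserted between them. /nuaxuraktajgo/ → nuaxurakitajgo.
Rule 3 (pre-rhotic lowering): /u/ is a high vowel immediately before /r/, so it lowers to [o]. /nuaxurakitajgo/ → nuaxorakitajgo.
Rule 4 (final vowel raising): /o/ is a mid vowel in word-final position, so it raises to [u]. /nuaxorakitajgo/ → nuaxorakitajgu.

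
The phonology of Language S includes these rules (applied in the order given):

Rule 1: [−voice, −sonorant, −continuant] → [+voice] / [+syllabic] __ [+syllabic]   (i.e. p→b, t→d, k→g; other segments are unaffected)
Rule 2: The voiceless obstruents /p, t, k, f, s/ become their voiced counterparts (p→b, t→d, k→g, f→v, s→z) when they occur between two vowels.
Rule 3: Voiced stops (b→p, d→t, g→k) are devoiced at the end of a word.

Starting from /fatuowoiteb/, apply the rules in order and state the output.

Rule 1 (intervocalic voicing): /t/ is a voiceless stop between vowels /a/ and /u/, so it voices to [d]. /t/ is a voiceless stop between vowels /i/ and /e/, so it voices to [d]. /fatuowoiteb/ → faduowoideb.
Rule 2 (intervocalic voicing): no segment meets the environment; /faduowoideb/ is unchanged.
Rule 3 (final devoicing): /b/ is a voiced stop in word-final position, so it devoices to [p]. /faduowoideb/ → faduowoidep.

faduowoidep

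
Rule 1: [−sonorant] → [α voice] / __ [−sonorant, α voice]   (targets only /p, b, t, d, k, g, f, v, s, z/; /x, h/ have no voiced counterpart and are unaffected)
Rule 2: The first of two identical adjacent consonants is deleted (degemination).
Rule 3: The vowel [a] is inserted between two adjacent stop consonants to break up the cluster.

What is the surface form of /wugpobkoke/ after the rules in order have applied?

wukapopakoke

Rule 1 (regressive voicing assimilation): /g/ precedes the voiceless obstruent /p/, so it devoices to [k] by assimilation. /b/ precedes the voiceless obstruent /k/, so it devoices to [p] by assimilation. /wugpobkoke/ → wukpopkoke.
Rule 2 (degemination): no segment meets the environment; /wukpopkoke/ is unchanged.
Rule 3 (stop-cluster a-epenthesis): /k/ and /p/ form a stop–stop cluster, so [a] is inserted between them. /p/ and /k/ form a stop–stop cluster, so [a] is inserted between them. /wukpopkoke/ → wukapopakoke.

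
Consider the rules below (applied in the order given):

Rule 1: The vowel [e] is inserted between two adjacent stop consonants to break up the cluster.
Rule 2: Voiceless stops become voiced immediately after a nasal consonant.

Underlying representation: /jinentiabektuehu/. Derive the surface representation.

Rule 1 (stop-cluster e-epenthesis): /k/ and /t/ form a stop–stop cluster, so [e] is inserted between them. /jinentiabektuehu/ → jinentiabeketuehu.
Rule 2 (post-nasal voicing): /t/ is a voiceless stop immediately after the nasal /n/, so it voices to [d]. /jinentiabeketuehu/ → jinendiabeketuehu.

jinendiabeketuehu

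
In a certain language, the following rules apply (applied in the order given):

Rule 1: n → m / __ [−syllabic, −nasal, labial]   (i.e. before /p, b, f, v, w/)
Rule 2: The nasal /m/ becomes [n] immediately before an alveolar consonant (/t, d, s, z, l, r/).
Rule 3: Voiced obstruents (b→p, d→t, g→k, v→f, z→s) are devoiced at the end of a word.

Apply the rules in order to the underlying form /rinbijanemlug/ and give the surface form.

rimbijanenluk

Rule 1 (nasal place assimilation): /n/ precedes the labial consonant /b/, so it assimilates in place to [m]. /rinbijanemlug/ → rimbijanemlug.
Rule 2 (nasal place assimilation): /m/ precedes the alveolar consonant /l/, so it assimilates in place to [n]. /rimbijanemlug/ → rimbijanenlug.
Rule 3 (final devoicing): /g/ is a voiced obstruent in word-final position, so it devoices to [k]. /rimbijanenlug/ → rimbijanenluk.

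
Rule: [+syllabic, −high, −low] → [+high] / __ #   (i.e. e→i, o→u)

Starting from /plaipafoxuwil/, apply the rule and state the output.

plaipafoxuwil

No segment of /plaipafoxuwil/ meets the structural description of the rule, so the form surfaces unchanged.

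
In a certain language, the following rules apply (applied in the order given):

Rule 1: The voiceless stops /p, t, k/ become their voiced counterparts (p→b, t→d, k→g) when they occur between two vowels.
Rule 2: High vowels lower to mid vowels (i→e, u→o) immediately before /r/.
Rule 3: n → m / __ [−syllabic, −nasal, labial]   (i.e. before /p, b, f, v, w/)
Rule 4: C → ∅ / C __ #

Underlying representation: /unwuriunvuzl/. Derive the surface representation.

Rule 1 (intervocalic voicing): no segment meets the environment; /unwuriunvuzl/ is unchanged.
Rule 2 (pre-rhotic lowering): /u/ is a high vowel immediately before /r/, so it lowers to [o]. /unwuriunvuzl/ → unworiunvuzl.
Rule 3 (nasal place assimilation): /n/ precedes the labial consonant /w/, so it assimilates in place to [m]. /n/ precedes the labial consonant /v/, so it assimilates in place to [m]. /unworiunvuzl/ → umworiumvuzl.
Rule 4 (final cluster simplification): /l/ is the second consonant of a word-final cluster /zl/, so it deletes. /umworiumvuzl/ → umworiumvuz.

umworiumvuz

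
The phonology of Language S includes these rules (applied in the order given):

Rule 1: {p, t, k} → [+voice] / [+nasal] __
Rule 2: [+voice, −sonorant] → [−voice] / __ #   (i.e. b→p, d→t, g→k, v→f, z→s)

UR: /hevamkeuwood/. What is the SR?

Rule 1 (post-nasal voicing): /k/ is a voiceless stop immediately after the nasal /m/, so it voices to [g]. /hevamkeuwood/ → hevamgeuwood.
Rule 2 (final devoicing): /d/ is a voiced obstruent in word-final position, so it devoices to [t]. /hevamgeuwood/ → hevamgeuwoot.

hevamgeuwoot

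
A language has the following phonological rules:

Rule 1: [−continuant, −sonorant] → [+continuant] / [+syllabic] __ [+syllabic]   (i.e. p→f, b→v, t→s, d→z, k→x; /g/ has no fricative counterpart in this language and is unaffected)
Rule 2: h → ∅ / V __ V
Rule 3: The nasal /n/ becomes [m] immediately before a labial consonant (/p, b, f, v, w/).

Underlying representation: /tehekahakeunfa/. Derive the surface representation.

teexaaxeumfa

Rule 1 (intervocalic spirantization): /k/ is a stop between vowels /e/ and /a/, so it spirantizes to the fricative [x]. /k/ is a stop between vowels /a/ and /e/, so it spirantizes to the fricative [x]. /tehekahakeunfa/ → tehexahaxeunfa.
Rule 2 (intervocalic h-deletion): /h/ occurs between vowels /e/ and /e/, so it deletes. /h/ occurs between vowels /a/ and /a/, so it deletes. /tehexahaxeunfa/ → teexaaxeunfa.
Rule 3 (nasal place assimilation): /n/ precedes the labial consonant /f/, so it assimilates in place to [m]. /teexaaxeunfa/ → teexaaxeumfa.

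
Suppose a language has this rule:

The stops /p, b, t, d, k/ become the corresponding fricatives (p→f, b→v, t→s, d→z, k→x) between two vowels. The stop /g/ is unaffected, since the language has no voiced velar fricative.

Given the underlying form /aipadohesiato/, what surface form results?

/p/ is a stop between vowels /i/ and /a/, so it spirantizes to the fricative [f].
/d/ is a stop between vowels /a/ and /o/, so it spirantizes to the fricative [z].
/t/ is a stop between vowels /a/ and /o/, so it spirantizes to the fricative [s].
Surface form: [aifazohesiaso].

aifazohesiaso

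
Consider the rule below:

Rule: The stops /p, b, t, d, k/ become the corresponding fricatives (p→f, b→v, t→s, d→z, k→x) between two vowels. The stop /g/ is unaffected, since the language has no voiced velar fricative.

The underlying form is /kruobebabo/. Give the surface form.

kruovevavo

Scanning /kruobebabo/: /k/ at position 1 is not in the conditioning environment; /b/ is a stop between vowels /o/ and /e/, so it spirantizes to the fricative [v]; /b/ is a stop between vowels /e/ and /a/, so it spirantizes to the fricative [v]; /b/ is a stop between vowels /a/ and /o/, so it spirantizes to the fricative [v].
Result: [kruovevavo].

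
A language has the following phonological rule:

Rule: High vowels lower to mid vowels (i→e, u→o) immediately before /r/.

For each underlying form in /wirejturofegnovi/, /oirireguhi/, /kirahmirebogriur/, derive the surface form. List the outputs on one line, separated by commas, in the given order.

/wirejturofegnovi/: /i/ is a high vowel immediately before /r/, so it lowers to [e]. /u/ is a high vowel immediately before /r/, so it lowers to [o]. → [werejtorofegnovi].
/oirireguhi/: /i/ is a high vowel immediately before /r/, so it lowers to [e]. /i/ is a high vowel immediately before /r/, so it lowers to [e]. → [oerereguhi].
/kirahmirebogriur/: /i/ is a high vowel immediately before /r/, so it lowers to [e]. /i/ is a high vowel immediately before /r/, so it lowers to [e]. /u/ is a high vowel immediately before /r/, so it lowers to [o]. → [kerahmerebogrior].

werejtorofegnovi, oerereguhi, kerahmerebogrior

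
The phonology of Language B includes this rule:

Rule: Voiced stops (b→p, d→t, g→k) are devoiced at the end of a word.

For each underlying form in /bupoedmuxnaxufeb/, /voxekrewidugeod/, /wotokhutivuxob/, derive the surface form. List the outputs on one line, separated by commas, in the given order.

bupoedmuxnaxufep, voxekrewidugeot, wotokhutivuxop

/bupoedmuxnaxufeb/: /b/ is a voiced stop in word-final position, so it devoices to [p]. → [bupoedmuxnaxufep].
/voxekrewidugeod/: /d/ is a voiced stop in word-final position, so it devoices to [t]. → [voxekrewidugeot].
/wotokhutivuxob/: /b/ is a voiced stop in word-final position, so it devoices to [p]. → [wotokhutivuxop].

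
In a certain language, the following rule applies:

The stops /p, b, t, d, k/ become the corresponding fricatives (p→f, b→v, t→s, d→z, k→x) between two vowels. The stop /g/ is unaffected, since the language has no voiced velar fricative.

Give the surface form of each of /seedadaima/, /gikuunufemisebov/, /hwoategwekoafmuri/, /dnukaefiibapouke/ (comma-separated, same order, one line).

seezazaima, gixuunufemisevov, hwoasegwexoafmuri, dnuxaefiivafouxe

/seedadaima/: /d/ is a stop between vowels /e/ and /a/, so it spirantizes to the fricative [z]. /d/ is a stop between vowels /a/ and /a/, so it spirantizes to the fricative [z]. → [seezazaima].
/gikuunufemisebov/: /k/ is a stop between vowels /i/ and /u/, so it spirantizes to the fricative [x]. /b/ is a stop between vowels /e/ and /o/, so it spirantizes to the fricative [v]. → [gixuunufemisevov].
/hwoategwekoafmuri/: /t/ is a stop between vowels /a/ and /e/, so it spirantizes to the fricative [s]. /k/ is a stop between vowels /e/ and /o/, so it spirantizes to the fricative [x]. → [hwoasegwexoafmuri].
/dnukaefiibapouke/: /k/ is a stop between vowels /u/ and /a/, so it spirantizes to the fricative [x]. /b/ is a stop between vowels /i/ and /a/, so it spirantizes to the fricative [v]. /p/ is a stop between vowels /a/ and /o/, so it spirantizes to the fricative [f]. /k/ is a stop between vowels /u/ and /e/, so it spirantizes to the fricative [x]. → [dnuxaefiivafouxe].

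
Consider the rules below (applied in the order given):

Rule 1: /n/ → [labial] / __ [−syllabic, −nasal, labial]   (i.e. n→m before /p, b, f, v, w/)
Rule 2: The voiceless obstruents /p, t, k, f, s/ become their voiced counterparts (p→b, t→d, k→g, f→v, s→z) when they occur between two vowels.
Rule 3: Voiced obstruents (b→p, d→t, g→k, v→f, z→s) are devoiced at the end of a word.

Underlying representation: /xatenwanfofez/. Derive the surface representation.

xademwamfoves

Rule 1 (nasal place assimilation): /n/ precedes the labial consonant /w/, so it assimilates in place to [m]. /n/ precedes the labial consonant /f/, so it assimilates in place to [m]. /xatenwanfofez/ → xatemwamfofez.
Rule 2 (intervocalic voicing): /t/ is a voiceless obstruent between vowels /a/ and /e/, so it voices to [d]. /f/ is a voiceless obstruent between vowels /o/ and /e/, so it voices to [v]. /xatemwamfofez/ → xademwamfovez.
Rule 3 (final devoicing): /z/ is a voiced obstruent in word-final position, so it devoices to [s]. /xademwamfovez/ → xademwamfoves.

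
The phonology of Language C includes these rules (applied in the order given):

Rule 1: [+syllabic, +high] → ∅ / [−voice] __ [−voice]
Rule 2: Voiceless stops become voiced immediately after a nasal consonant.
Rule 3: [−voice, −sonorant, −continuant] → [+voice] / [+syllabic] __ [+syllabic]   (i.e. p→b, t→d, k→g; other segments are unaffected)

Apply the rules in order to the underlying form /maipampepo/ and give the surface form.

Rule 1 (high vowel syncope): no segment meets the environment; /maipampepo/ is unchanged.
Rule 2 (post-nasal voicing): /p/ is a voiceless stop immediately after the nasal /m/, so it voices to [b]. /maipampepo/ → maipambepo.
Rule 3 (intervocalic voicing): /p/ is a voiceless stop between vowels /i/ and /a/, so it voices to [b]. /p/ is a voiceless stop between vowels /e/ and /o/, so it voices to [b]. /maipambepo/ → maibambebo.

maibambebo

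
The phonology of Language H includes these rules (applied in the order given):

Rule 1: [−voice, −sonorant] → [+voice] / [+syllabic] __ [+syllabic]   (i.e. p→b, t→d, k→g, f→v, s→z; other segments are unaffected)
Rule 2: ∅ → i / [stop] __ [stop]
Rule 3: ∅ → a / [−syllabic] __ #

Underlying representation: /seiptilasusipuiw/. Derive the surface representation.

seipitilazuzibuiwa

Rule 1 (intervocalic voicing): /s/ is a voiceless obstruent between vowels /a/ and /u/, so it voices to [z]. /s/ is a voiceless obstruent between vowels /u/ and /i/, so it voices to [z]. /p/ is a voiceless obstruent between vowels /i/ and /u/, so it voices to [b]. /seiptilasusipuiw/ → seiptilazuzibuiw.
Rule 2 (stop-cluster i-epenthesis): /p/ and /t/ form a stop–stop cluster, so [i] is inserted between them. /seiptilazuzibuiw/ → seipitilazuzibuiw.
Rule 3 (final a-epenthesis): the form ends in the consonant /w/, so [a] is inserted word-finally. /seipitilazuzibuiw/ → seipitilazuzibuiwa.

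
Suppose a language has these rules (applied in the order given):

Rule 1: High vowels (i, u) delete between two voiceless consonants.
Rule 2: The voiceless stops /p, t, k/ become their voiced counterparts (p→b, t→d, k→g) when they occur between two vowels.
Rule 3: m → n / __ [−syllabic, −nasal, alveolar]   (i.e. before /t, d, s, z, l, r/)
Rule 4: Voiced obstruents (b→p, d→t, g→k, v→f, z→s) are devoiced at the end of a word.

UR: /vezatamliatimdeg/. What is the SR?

Rule 1 (high vowel syncope): no segment meets the environment; /vezatamliatimdeg/ is unchanged.
Rule 2 (intervocalic voicing): /t/ is a voiceless stop between vowels /a/ and /a/, so it voices to [d]. /t/ is a voiceless stop between vowels /a/ and /i/, so it voices to [d]. /vezatamliatimdeg/ → vezadamliadimdeg.
Rule 3 (nasal place assimilation): /m/ precedes the alveolar consonant /l/, so it assimilates in place to [n]. /m/ precedes the alveolar consonant /d/, so it assimilates in place to [n]. /vezadamliadimdeg/ → vezadanliadindeg.
Rule 4 (final devoicing): /g/ is a voiced obstruent in word-final position, so it devoices to [k]. /vezadanliadindeg/ → vezadanliadindek.

vezadanliadindek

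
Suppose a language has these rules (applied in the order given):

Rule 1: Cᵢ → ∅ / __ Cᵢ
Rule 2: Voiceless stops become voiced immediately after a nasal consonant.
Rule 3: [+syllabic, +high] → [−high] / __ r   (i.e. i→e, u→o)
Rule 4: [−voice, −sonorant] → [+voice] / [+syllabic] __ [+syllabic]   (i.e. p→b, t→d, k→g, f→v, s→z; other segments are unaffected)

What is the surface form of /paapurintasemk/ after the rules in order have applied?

paaborindazemg

Rule 1 (degemination): no segment meets the environment; /paapurintasemk/ is unchanged.
Rule 2 (post-nasal voicing): /t/ is a voiceless stop immediately after the nasal /n/, so it voices to [d]. /k/ is a voiceless stop immediately after the nasal /m/, so it voices to [g]. /paapurintasemk/ → paapurindasemg.
Rule 3 (pre-rhotic lowering): /u/ is a high vowel immediately before /r/, so it lowers to [o]. /paapurindasemg/ → paaporindasemg.
Rule 4 (intervocalic voicing): /p/ is a voiceless obstruent between vowels /a/ and /o/, so it voices to [b]. /s/ is a voiceless obstruent between vowels /a/ and /e/, so it voices to [z]. /paaporindasemg/ → paaborindazemg.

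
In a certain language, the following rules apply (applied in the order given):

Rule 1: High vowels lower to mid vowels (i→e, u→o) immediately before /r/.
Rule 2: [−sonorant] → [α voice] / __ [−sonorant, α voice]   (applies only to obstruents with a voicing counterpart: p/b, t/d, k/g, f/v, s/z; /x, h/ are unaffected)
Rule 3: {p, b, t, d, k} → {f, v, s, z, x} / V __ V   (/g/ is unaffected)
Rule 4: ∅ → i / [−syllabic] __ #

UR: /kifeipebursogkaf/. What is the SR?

Rule 1 (pre-rhotic lowering): /u/ is a high vowel immediately before /r/, so it lowers to [o]. /kifeipebursogkaf/ → kifeipeborsogkaf.
Rule 2 (regressive voicing assimilation): /g/ precedes the voiceless obstruent /k/, so it devoices to [k] by assimilation. /kifeipeborsogkaf/ → kifeipeborsokkaf.
Rule 3 (intervocalic spirantization): /p/ is a stop between vowels /i/ and /e/, so it spirantizes to the fricative [f]. /b/ is a stop between vowels /e/ and /o/, so it spirantizes to the fricative [v]. /kifeipeborsokkaf/ → kifeifevorsokkaf.
Rule 4 (final i-epenthesis): the form ends in the consonant /f/, so [i] is inserted word-finally. /kifeifevorsokkaf/ → kifeifevorsokkafi.

kifeifevorsokkafi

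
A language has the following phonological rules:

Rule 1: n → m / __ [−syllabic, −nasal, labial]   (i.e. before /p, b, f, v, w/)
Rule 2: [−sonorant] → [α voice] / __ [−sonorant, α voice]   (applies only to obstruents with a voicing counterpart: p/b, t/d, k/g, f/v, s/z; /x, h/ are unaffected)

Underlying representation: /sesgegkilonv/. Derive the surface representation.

sezgekkilomv

Rule 1 (nasal place assimilation): /n/ precedes the labial consonant /v/, so it assimilates in place to [m]. /sesgegkilonv/ → sesgegkilomv.
Rule 2 (regressive voicing assimilation): /s/ precedes the voiced obstruent /g/, so it voices to [z] by assimilation. /g/ precedes the voiceless obstruent /k/, so it devoices to [k] by assimilation. /sesgegkilomv/ → sezgekkilomv.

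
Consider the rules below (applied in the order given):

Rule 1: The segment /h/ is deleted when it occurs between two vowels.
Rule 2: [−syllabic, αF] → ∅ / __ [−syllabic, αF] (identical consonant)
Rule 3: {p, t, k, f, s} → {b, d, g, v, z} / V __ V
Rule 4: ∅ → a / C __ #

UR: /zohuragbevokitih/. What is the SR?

Rule 1 (intervocalic h-deletion): /h/ occurs between vowels /o/ and /u/, so it deletes. /zohuragbevokitih/ → zouragbevokitih.
Rule 2 (degemination): no segment meets the environment; /zouragbevokitih/ is unchanged.
Rule 3 (intervocalic voicing): /k/ is a voiceless obstruent between vowels /o/ and /i/, so it voices to [g]. /t/ is a voiceless obstruent between vowels /i/ and /i/, so it voices to [d]. /zouragbevokitih/ → zouragbevogidih.
Rule 4 (final a-epenthesis): the form ends in the consonant /h/, so [a] is inserted word-finally. /zouragbevogidih/ → zouragbevogidiha.

zouragbevogidiha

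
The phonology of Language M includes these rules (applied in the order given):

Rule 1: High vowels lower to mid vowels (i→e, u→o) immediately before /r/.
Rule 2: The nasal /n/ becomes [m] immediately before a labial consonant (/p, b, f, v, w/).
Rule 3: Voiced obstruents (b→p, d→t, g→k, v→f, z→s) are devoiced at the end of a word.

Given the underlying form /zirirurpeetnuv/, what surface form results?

zererorpeetnuf

Rule 1 (pre-rhotic lowering): /i/ is a high vowel immediately before /r/, so it lowers to [e]. /i/ is a high vowel immediately before /r/, so it lowers to [e]. /u/ is a high vowel immediately before /r/, so it lowers to [o]. /zirirurpeetnuv/ → zererorpeetnuv.
Rule 2 (nasal place assimilation): no segment meets the environment; /zererorpeetnuv/ is unchanged.
Rule 3 (final devoicing): /v/ is a voiced obstruent in word-final position, so it devoices to [f]. /zererorpeetnuv/ → zererorpeetnuf.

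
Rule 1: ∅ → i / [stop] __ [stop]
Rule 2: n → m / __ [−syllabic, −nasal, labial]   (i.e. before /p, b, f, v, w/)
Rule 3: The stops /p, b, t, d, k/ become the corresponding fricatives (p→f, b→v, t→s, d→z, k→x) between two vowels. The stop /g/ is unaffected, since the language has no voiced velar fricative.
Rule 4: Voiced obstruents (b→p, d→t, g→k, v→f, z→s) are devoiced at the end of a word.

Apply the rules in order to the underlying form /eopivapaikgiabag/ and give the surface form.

Rule 1 (stop-cluster i-epenthesis): /k/ and /g/ form a stop–stop cluster, so [i] is inserted between them. /eopivapaikgiabag/ → eopivapaikigiabag.
Rule 2 (nasal place assimilation): no segment meets the environment; /eopivapaikigiabag/ is unchanged.
Rule 3 (intervocalic spirantization): /p/ is a stop between vowels /o/ and /i/, so it spirantizes to the fricative [f]. /p/ is a stop between vowels /a/ and /a/, so it spirantizes to the fricative [f]. /k/ is a stop between vowels /i/ and /i/, so it spirantizes to the fricative [x]. /b/ is a stop between vowels /a/ and /a/, so it spirantizes to the fricative [v]. /eopivapaikigiabag/ → eofivafaixigiavag.
Rule 4 (final devoicing): /g/ is a voiced obstruent in word-final position, so it devoices to [k]. /eofivafaixigiavag/ → eofivafaixigiavak.

eofivafaixigiavak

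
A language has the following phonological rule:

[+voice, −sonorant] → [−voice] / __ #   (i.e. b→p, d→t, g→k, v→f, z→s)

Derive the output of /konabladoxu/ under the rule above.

konabladoxu

No segment of /konabladoxu/ meets the structural description of the rule, so the form surfaces unchanged.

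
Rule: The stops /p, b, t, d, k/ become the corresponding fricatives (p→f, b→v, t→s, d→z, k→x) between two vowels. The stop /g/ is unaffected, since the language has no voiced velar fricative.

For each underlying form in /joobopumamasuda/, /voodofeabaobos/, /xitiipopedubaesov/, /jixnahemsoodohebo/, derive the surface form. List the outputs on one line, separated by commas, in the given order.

joovofumamasuza, voozofeavaovos, xisiifofezuvaesov, jixnahemsoozohevo

/joobopumamasuda/: /b/ is a stop between vowels /o/ and /o/, so it spirantizes to the fricative [v]. /p/ is a stop between vowels /o/ and /u/, so it spirantizes to the fricative [f]. /d/ is a stop between vowels /u/ and /a/, so it spirantizes to the fricative [z]. → [joovofumamasuza].
/voodofeabaobos/: /d/ is a stop between vowels /o/ and /o/, so it spirantizes to the fricative [z]. /b/ is a stop between vowels /a/ and /a/, so it spirantizes to the fricative [v]. /b/ is a stop between vowels /o/ and /o/, so it spirantizes to the fricative [v]. → [voozofeavaovos].
/xitiipopedubaesov/: /t/ is a stop between vowels /i/ and /i/, so it spirantizes to the fricative [s]. /p/ is a stop between vowels /i/ and /o/, so it spirantizes to the fricative [f]. /p/ is a stop between vowels /o/ and /e/, so it spirantizes to the fricative [f]. /d/ is a stop between vowels /e/ and /u/, so it spirantizes to the fricative [z]. /b/ is a stop between vowels /u/ and /a/, so it spirantizes to the fricative [v]. → [xisiifofezuvaesov].
/jixnahemsoodohebo/: /d/ is a stop between vowels /o/ and /o/, so it spirantizes to the fricative [z]. /b/ is a stop between vowels /e/ and /o/, so it spirantizes to the fricative [v]. → [jixnahemsoozohevo].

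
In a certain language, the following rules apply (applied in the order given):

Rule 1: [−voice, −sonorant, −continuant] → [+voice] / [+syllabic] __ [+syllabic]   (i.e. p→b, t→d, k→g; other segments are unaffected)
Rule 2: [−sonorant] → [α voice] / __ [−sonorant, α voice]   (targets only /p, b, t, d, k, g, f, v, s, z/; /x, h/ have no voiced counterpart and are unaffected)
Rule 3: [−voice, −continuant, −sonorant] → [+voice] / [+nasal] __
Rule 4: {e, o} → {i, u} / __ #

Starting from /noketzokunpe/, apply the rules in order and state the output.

Rule 1 (intervocalic voicing): /k/ is a voiceless stop between vowels /o/ and /e/, so it voices to [g]. /k/ is a voiceless stop between vowels /o/ and /u/, so it voices to [g]. /noketzokunpe/ → nogetzogunpe.
Rule 2 (regressive voicing assimilation): /t/ precedes the voiced obstruent /z/, so it voices to [d] by assimilation. /nogetzogunpe/ → nogedzogunpe.
Rule 3 (post-nasal voicing): /p/ is a voiceless stop immediately after the nasal /n/, so it voices to [b]. /nogedzogunpe/ → nogedzogunbe.
Rule 4 (final vowel raising): /e/ is a mid vowel in word-final position, so it raises to [i]. /nogedzogunbe/ → nogedzogunbi.

nogedzogunbi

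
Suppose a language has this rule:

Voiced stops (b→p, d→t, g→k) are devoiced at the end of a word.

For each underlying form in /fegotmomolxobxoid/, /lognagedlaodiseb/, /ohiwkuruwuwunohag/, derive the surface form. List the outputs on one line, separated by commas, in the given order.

/fegotmomolxobxoid/: /d/ is a voiced stop in word-final position, so it devoices to [t]. → [fegotmomolxobxoit].
/lognagedlaodiseb/: /b/ is a voiced stop in word-final position, so it devoices to [p]. → [lognagedlaodisep].
/ohiwkuruwuwunohag/: /g/ is a voiced stop in word-final position, so it devoices to [k]. → [ohiwkuruwuwunohak].

fegotmomolxobxoit, lognagedlaodisep, ohiwkuruwuwunohak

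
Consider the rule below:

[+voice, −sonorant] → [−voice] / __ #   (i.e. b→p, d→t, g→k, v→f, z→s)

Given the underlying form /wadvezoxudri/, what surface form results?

wadvezoxudri

No segment of /wadvezoxudri/ meets the structural description of the rule, so the form surfaces unchanged.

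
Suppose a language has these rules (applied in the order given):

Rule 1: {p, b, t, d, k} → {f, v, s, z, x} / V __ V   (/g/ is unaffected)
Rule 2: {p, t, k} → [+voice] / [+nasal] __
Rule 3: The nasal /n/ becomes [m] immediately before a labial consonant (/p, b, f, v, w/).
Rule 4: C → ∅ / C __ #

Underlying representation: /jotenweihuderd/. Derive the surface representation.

Rule 1 (intervocalic spirantization): /t/ is a stop between vowels /o/ and /e/, so it spirantizes to the fricative [s]. /d/ is a stop between vowels /u/ and /e/, so it spirantizes to the fricative [z]. /jotenweihuderd/ → josenweihuzerd.
Rule 2 (post-nasal voicing): no segment meets the environment; /josenweihuzerd/ is unchanged.
Rule 3 (nasal place assimilation): /n/ precedes the labial consonant /w/, so it assimilates in place to [m]. /josenweihuzerd/ → josemweihuzerd.
Rule 4 (final cluster simplification): /d/ is the second consonant of a word-final cluster /rd/, so it deletes. /josemweihuzerd/ → josemweihuzer.

josemweihuzer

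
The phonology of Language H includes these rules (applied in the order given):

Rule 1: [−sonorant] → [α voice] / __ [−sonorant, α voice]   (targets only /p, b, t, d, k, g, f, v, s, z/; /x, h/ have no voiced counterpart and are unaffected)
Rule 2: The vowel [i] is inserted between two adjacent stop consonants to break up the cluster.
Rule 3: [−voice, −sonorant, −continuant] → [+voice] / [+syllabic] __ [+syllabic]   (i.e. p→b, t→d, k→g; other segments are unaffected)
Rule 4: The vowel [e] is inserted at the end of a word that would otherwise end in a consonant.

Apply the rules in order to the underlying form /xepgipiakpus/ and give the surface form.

xebigibiagibuse

Rule 1 (regressive voicing assimilation): /p/ precedes the voiced obstruent /g/, so it voices to [b] by assimilation. /xepgipiakpus/ → xebgipiakpus.
Rule 2 (stop-cluster i-epenthesis): /b/ and /g/ form a stop–stop cluster, so [i] is inserted between them. /k/ and /p/ form a stop–stop cluster, so [i] is inserted between them. /xebgipiakpus/ → xebigipiakipus.
Rule 3 (intervocalic voicing): /p/ is a voiceless stop between vowels /i/ and /i/, so it voices to [b]. /k/ is a voiceless stop between vowels /a/ and /i/, so it voices to [g]. /p/ is a voiceless stop between vowels /i/ and /u/, so it voices to [b]. /xebigipiakipus/ → xebigibiagibus.
Rule 4 (final e-epenthesis): the form ends in the consonant /s/, so [e] is inserted word-finally. /xebigibiagibus/ → xebigibiagibuse.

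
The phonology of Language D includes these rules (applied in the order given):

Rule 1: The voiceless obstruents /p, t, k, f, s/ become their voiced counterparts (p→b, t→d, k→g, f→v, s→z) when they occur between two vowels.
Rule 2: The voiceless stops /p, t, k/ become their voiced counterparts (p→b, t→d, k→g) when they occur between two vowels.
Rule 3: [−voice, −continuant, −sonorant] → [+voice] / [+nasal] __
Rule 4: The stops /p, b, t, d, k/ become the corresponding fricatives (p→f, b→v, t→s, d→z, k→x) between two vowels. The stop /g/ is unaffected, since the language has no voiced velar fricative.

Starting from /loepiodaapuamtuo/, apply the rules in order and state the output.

Rule 1 (intervocalic voicing): /p/ is a voiceless obstruent between vowels /e/ and /i/, so it voices to [b]. /p/ is a voiceless obstruent between vowels /a/ and /u/, so it voices to [b]. /loepiodaapuamtuo/ → loebiodaabuamtuo.
Rule 2 (intervocalic voicing): no segment meets the environment; /loebiodaabuamtuo/ is unchanged.
Rule 3 (post-nasal voicing): /t/ is a voiceless stop immediately after the nasal /m/, so it voices to [d]. /loebiodaabuamtuo/ → loebiodaabuamduo.
Rule 4 (intervocalic spirantization): /b/ is a stop between vowels /e/ and /i/, so it spirantizes to the fricative [v]. /d/ is a stop between vowels /o/ and /a/, so it spirantizes to the fricative [z]. /b/ is a stop between vowels /a/ and /u/, so it spirantizes to the fricative [v]. /loebiodaabuamduo/ → loeviozaavuamduo.

loeviozaavuamduo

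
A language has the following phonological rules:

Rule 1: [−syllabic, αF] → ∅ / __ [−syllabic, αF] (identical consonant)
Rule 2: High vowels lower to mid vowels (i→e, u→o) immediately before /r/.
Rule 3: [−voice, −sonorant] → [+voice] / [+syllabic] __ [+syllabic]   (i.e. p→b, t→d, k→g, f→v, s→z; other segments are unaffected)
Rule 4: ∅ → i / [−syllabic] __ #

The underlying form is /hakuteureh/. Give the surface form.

hagudeorehi

Rule 1 (degemination): no segment meets the environment; /hakuteureh/ is unchanged.
Rule 2 (pre-rhotic lowering): /u/ is a high vowel immediately before /r/, so it lowers to [o]. /hakuteureh/ → hakuteoreh.
Rule 3 (intervocalic voicing): /k/ is a voiceless obstruent between vowels /a/ and /u/, so it voices to [g]. /t/ is a voiceless obstruent between vowels /u/ and /e/, so it voices to [d]. /hakuteoreh/ → hagudeoreh.
Rule 4 (final i-epenthesis): the form ends in the consonant /h/, so [i] is inserted word-finally. /hagudeoreh/ → hagudeorehi.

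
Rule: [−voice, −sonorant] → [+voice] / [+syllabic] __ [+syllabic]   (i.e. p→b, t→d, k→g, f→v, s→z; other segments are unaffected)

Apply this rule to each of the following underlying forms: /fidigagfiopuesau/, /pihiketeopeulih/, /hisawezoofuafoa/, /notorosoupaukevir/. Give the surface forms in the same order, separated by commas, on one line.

fidigagfiobuezau, pihigedeobeulih, hizawezoovuavoa, nodorozoubaugevir

/fidigagfiopuesau/: /p/ is a voiceless obstruent between vowels /o/ and /u/, so it voices to [b]. /s/ is a voiceless obstruent between vowels /e/ and /a/, so it voices to [z]. → [fidigagfiobuezau].
/pihiketeopeulih/: /k/ is a voiceless obstruent between vowels /i/ and /e/, so it voices to [g]. /t/ is a voiceless obstruent between vowels /e/ and /e/, so it voices to [d]. /p/ is a voiceless obstruent between vowels /o/ and /e/, so it voices to [b]. → [pihigedeobeulih].
/hisawezoofuafoa/: /s/ is a voiceless obstruent between vowels /i/ and /a/, so it voices to [z]. /f/ is a voiceless obstruent between vowels /o/ and /u/, so it voices to [v]. /f/ is a voiceless obstruent between vowels /a/ and /o/, so it voices to [v]. → [hizawezoovuavoa].
/notorosoupaukevir/: /t/ is a voiceless obstruent between vowels /o/ and /o/, so it voices to [d]. /s/ is a voiceless obstruent between vowels /o/ and /o/, so it voices to [z]. /p/ is a voiceless obstruent between vowels /u/ and /a/, so it voices to [b]. /k/ is a voiceless obstruent between vowels /u/ and /e/, so it voices to [g]. → [nodorozoubaugevir].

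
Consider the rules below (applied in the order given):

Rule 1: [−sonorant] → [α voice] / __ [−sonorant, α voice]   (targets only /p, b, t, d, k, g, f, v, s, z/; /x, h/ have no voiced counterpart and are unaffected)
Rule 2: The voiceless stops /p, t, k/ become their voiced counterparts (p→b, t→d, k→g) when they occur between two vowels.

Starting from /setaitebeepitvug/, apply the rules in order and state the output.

Rule 1 (regressive voicing assimilation): /t/ precedes the voiced obstruent /v/, so it voices to [d] by assimilation. /setaitebeepitvug/ → setaitebeepidvug.
Rule 2 (intervocalic voicing): /t/ is a voiceless stop between vowels /e/ and /a/, so it voices to [d]. /t/ is a voiceless stop between vowels /i/ and /e/, so it voices to [d]. /p/ is a voiceless stop between vowels /e/ and /i/, so it voices to [b]. /setaitebeepidvug/ → sedaidebeebidvug.

sedaidebeebidvug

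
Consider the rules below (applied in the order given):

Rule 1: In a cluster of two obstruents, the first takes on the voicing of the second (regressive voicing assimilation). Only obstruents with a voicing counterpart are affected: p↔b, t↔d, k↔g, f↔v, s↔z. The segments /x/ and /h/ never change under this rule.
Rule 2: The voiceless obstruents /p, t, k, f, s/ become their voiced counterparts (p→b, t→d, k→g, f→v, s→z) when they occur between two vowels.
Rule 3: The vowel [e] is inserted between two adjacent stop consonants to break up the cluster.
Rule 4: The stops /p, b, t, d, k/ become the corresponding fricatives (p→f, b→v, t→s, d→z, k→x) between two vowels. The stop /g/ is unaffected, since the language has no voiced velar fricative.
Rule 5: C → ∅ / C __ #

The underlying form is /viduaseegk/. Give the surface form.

vizuazeexek

Rule 1 (regressive voicing assimilation): /g/ precedes the voiceless obstruent /k/, so it devoices to [k] by assimilation. /viduaseegk/ → viduaseekk.
Rule 2 (intervocalic voicing): /s/ is a voiceless obstruent between vowels /a/ and /e/, so it voices to [z]. /viduaseekk/ → viduazeekk.
Rule 3 (stop-cluster e-epenthesis): /k/ and /k/ form a stop–stop cluster, so [e] is inserted between them. /viduazeekk/ → viduazeekek.
Rule 4 (intervocalic spirantization): /d/ is a stop between vowels /i/ and /u/, so it spirantizes to the fricative [z]. /k/ is a stop between vowels /e/ and /e/, so it spirantizes to the fricative [x]. /viduazeekek/ → vizuazeexek.
Rule 5 (final cluster simplification): no segment meets the environment; /vizuazeexek/ is unchanged.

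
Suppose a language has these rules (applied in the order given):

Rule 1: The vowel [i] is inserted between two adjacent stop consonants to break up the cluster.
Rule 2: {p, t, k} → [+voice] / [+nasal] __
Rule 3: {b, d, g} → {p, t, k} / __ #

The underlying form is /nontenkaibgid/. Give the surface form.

nondengaibigit

Rule 1 (stop-cluster i-epenthesis): /b/ and /g/ form a stop–stop cluster, so [i] is inserted between them. /nontenkaibgid/ → nontenkaibigid.
Rule 2 (post-nasal voicing): /t/ is a voiceless stop immediately after the nasal /n/, so it voices to [d]. /k/ is a voiceless stop immediately after the nasal /n/, so it voices to [g]. /nontenkaibigid/ → nondengaibigid.
Rule 3 (final devoicing): /d/ is a voiced stop in word-final position, so it devoices to [t]. /nondengaibigid/ → nondengaibigit.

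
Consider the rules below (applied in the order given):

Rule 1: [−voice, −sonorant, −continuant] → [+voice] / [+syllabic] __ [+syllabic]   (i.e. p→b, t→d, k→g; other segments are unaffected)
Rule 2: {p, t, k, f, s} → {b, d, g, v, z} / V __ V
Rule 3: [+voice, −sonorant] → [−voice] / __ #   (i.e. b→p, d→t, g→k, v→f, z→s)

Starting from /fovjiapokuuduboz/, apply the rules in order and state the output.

Rule 1 (intervocalic voicing): /p/ is a voiceless stop between vowels /a/ and /o/, so it voices to [b]. /k/ is a voiceless stop between vowels /o/ and /u/, so it voices to [g]. /fovjiapokuuduboz/ → fovjiaboguuduboz.
Rule 2 (intervocalic voicing): no segment meets the environment; /fovjiaboguuduboz/ is unchanged.
Rule 3 (final devoicing): /z/ is a voiced obstruent in word-final position, so it devoices to [s]. /fovjiaboguuduboz/ → fovjiaboguudubos.

fovjiaboguudubos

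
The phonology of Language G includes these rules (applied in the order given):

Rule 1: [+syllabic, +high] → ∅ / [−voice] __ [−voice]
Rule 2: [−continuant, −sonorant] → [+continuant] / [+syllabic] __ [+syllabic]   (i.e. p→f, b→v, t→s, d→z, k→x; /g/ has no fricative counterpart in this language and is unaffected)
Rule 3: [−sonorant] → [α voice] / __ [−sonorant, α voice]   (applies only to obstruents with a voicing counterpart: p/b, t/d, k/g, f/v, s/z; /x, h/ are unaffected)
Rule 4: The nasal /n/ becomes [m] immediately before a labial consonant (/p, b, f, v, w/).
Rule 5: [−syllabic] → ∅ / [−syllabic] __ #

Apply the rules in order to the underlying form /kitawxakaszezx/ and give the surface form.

ktawxaxazzes

Rule 1 (high vowel syncope): /i/ is a high vowel flanked by voiceless consonants /k/ and /t/, so it deletes. /kitawxakaszezx/ → ktawxakaszezx.
Rule 2 (intervocalic spirantization): /k/ is a stop between vowels /a/ and /a/, so it spirantizes to the fricative [x]. /ktawxakaszezx/ → ktawxaxaszezx.
Rule 3 (regressive voicing assimilation): /s/ precedes the voiced obstruent /z/, so it voices to [z] by assimilation. /z/ precedes the voiceless obstruent /x/, so it devoices to [s] by assimilation. /ktawxaxaszezx/ → ktawxaxazzesx.
Rule 4 (nasal place assimilation): no segment meets the environment; /ktawxaxazzesx/ is unchanged.
Rule 5 (final cluster simplification): /x/ is the second consonant of a word-final cluster /sx/, so it deletes. /ktawxaxazzesx/ → ktawxaxazzes.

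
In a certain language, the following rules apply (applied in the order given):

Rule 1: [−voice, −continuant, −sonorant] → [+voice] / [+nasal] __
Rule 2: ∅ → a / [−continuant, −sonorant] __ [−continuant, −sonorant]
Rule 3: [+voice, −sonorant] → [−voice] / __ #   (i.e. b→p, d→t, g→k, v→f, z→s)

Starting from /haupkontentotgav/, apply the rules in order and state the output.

Rule 1 (post-nasal voicing): /t/ is a voiceless stop immediately after the nasal /n/, so it voices to [d]. /t/ is a voiceless stop immediately after the nasal /n/, so it voices to [d]. /haupkontentotgav/ → haupkondendotgav.
Rule 2 (stop-cluster a-epenthesis): /p/ and /k/ form a stop–stop cluster, so [a] is inserted between them. /t/ and /g/ form a stop–stop cluster, so [a] is inserted between them. /haupkondendotgav/ → haupakondendotagav.
Rule 3 (final devoicing): /v/ is a voiced obstruent in word-final position, so it devoices to [f]. /haupakondendotagav/ → haupakondendotagaf.

haupakondendotagaf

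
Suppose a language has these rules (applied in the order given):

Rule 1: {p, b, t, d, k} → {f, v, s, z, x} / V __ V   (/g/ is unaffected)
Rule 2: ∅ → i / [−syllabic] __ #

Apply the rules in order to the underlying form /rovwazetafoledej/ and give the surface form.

Rule 1 (intervocalic spirantization): /t/ is a stop between vowels /e/ and /a/, so it spirantizes to the fricative [s]. /d/ is a stop between vowels /e/ and /e/, so it spirantizes to the fricative [z]. /rovwazetafoledej/ → rovwazesafolezej.
Rule 2 (final i-epenthesis): the form ends in the consonant /j/, so [i] is inserted word-finally. /rovwazesafolezej/ → rovwazesafolezeji.

rovwazesafolezeji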